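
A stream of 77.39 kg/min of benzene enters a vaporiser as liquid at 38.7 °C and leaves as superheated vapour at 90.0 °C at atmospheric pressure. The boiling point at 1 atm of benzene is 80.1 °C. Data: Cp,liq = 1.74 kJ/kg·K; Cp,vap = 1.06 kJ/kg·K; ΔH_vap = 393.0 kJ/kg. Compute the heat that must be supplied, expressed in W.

Q = 613000 W

liquid 38.7→80.1 °C: 72.036 kJ/kg
vaporisation at 80.1 °C: 393 kJ/kg
vapour 80.1→90.0 °C: 10.494 kJ/kg
Δh = 72.036 + 393 + 10.494 = 475.53 kJ/kg
Q = ṁ·Δh = 77.39 kg/min × 475.53 kJ/kg = 36801 kJ/min
|Q| = 613.35 kW = 613350 W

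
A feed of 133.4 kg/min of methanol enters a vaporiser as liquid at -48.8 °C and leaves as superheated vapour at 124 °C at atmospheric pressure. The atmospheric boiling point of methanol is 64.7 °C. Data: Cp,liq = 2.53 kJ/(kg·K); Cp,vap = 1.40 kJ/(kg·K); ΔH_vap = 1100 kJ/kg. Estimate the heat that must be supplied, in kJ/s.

Q = 3270 kJ/s

liquid -48.8→64.7 °C: 287.15 kJ/kg
vaporisation at 64.7 °C: 1100 kJ/kg
vapour 64.7→124 °C: 83.02 kJ/kg
Δh = 287.15 + 1100 + 83.02 = 1470.2 kJ/kg
Q = ṁ·Δh = 133.4 kg/min × 1470.2 kJ/kg = 196120 kJ/min
|Q| = 3268.7 kW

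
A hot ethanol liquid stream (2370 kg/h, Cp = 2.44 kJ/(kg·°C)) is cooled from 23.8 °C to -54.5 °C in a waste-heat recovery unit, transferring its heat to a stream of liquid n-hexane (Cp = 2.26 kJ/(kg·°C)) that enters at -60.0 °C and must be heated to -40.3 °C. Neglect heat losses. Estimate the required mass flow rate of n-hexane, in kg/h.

Heat released by hot stream: Q = 2370 × 2.44 × (23.8 − -54.5) = 452790 kJ/h
Energy balance on cold side (adiabatic exchanger): Q = ṁ_c·Cp_c·(T_c,out − T_c,in)
ṁ_c = 452790 / [2.26 × (-40.3 − -60.0)] = 10170 kg/h

ṁ_c = 10200 kg/h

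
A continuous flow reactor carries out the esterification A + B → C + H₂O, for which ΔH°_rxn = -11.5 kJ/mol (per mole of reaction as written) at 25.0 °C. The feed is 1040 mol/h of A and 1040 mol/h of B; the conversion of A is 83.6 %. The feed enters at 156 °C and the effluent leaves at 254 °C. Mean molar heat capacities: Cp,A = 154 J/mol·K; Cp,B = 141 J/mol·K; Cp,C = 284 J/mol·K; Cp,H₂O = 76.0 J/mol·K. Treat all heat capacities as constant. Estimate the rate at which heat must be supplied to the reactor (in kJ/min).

Extent of reaction ξ = 0.836 × 1040 = 869.44 mol/h
Reaction term: ξ·ΔH°_rxn = 869.44 × -11.5 = -9998.6 kJ/h
Sensible, feed 156→25 °C: -40191 kJ/h
Outlet flows (mol/h): A 170.56, B 170.56, C 869.44, H₂O 869.44
Sensible, products 25→254 °C: 83199 kJ/h
Q = ΔH = 33009 kJ/h = 9.1693 kW
Heat supplied = 550.16 kJ/min

Q_in = 550 kJ/min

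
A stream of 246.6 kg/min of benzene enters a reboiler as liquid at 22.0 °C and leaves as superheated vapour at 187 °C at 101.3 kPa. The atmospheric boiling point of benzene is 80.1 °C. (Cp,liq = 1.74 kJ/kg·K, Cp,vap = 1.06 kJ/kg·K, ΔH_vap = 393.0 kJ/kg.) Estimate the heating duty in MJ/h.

Q = 8990 MJ/h

liquid 22.0→80.1 °C: 101.09 kJ/kg
vaporisation at 80.1 °C: 393 kJ/kg
vapour 80.1→187 °C: 113.31 kJ/kg
Δh = 101.09 + 393 + 113.31 = 607.41 kJ/kg
Q = ṁ·Δh = 246.6 kg/min × 607.41 kJ/kg = 149790 kJ/min
|Q| = 2496.4 kW = 8987.2 MJ/h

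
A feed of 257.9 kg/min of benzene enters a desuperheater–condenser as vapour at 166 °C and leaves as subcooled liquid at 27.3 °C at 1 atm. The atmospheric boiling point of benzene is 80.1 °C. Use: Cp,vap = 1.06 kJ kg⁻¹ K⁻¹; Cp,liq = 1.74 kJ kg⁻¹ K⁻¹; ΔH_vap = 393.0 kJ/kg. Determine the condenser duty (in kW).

vapour 166→80.1 °C: -91.054 kJ/kg
condensation at 80.1 °C: -393 kJ/kg
liquid 80.1→27.3 °C: -91.872 kJ/kg
Δh = -91.054 + -393 + -91.872 = -575.93 kJ/kg
Q = ṁ·Δh = 257.9 kg/min × -575.93 kJ/kg = -148530 kJ/min
|Q| = 2475.5 kW

Q_c = 2480 kW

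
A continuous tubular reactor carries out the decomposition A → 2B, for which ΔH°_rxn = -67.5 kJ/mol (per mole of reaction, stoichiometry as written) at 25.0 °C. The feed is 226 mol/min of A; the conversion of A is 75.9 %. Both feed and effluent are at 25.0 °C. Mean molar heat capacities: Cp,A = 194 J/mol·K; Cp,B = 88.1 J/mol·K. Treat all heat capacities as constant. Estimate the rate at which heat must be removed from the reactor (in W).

Q_out = 193000 W

Extent of reaction ξ = 0.759 × 226 = 171.53 mol/min
Reaction term: ξ·ΔH°_rxn = 171.53 × -67.5 = -11579 kJ/min
Q = ΔH = -11579 kJ/min = -192.98 kW
Heat removed = 192980 W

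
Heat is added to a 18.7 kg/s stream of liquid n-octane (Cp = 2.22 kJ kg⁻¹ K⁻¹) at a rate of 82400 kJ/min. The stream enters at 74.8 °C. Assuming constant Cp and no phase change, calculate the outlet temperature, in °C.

T_out = 108 °C

Q = 82400 kJ/min = 1373.3 kJ/s
ΔT = Q/(ṁ·Cp) = 1373.3/(18.7×2.22) = 33.081 K
T_out = 74.8 + 33.081 = 107.88 °C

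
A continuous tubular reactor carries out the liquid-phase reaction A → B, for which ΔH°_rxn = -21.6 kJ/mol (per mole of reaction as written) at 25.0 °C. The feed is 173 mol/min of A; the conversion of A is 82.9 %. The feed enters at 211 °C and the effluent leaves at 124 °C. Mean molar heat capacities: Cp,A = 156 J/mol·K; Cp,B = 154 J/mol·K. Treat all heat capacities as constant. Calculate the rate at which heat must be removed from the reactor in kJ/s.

Extent of reaction ξ = 0.829 × 173 = 143.42 mol/min
Reaction term: ξ·ΔH°_rxn = 143.42 × -21.6 = -3097.8 kJ/min
Sensible, feed 211→25 °C: -5019.8 kJ/min
Outlet flows (mol/min): A 29.583, B 143.42
Sensible, products 25→124 °C: 2643.4 kJ/min
Q = ΔH = -5474.2 kJ/min = -91.236 kW
Heat removed = 91.236 kJ/s

Q_out = 91.2 kJ/s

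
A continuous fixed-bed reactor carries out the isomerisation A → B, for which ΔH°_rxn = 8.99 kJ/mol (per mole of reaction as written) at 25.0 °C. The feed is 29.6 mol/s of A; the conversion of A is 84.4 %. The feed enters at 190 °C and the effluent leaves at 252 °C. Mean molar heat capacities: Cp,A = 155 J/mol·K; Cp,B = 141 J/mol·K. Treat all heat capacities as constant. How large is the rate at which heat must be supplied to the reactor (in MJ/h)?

Extent of reaction ξ = 0.844 × 29.6 = 24.982 mol/s
Reaction term: ξ·ΔH°_rxn = 24.982 × 8.99 = 224.59 kJ/s
Sensible, feed 190→25 °C: -757.02 kJ/s
Outlet flows (mol/s): A 4.6176, B 24.982
Sensible, products 25→252 °C: 962.08 kJ/s
Q = ΔH = 429.65 kJ/s = 429.65 kW
Heat supplied = 1546.8 MJ/h

Q_in = 1550 MJ/h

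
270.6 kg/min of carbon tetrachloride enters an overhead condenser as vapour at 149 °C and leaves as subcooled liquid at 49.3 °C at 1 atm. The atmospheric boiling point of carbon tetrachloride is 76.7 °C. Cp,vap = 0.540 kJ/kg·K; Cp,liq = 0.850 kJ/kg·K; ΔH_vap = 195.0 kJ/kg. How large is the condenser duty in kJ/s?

Q_c = 1160 kJ/s

vapour 149→76.7 °C: -39.042 kJ/kg
condensation at 76.7 °C: -195 kJ/kg
liquid 76.7→49.3 °C: -23.29 kJ/kg
Δh = -39.042 + -195 + -23.29 = -257.33 kJ/kg
Q = ṁ·Δh = 270.6 kg/min × -257.33 kJ/kg = -69634 kJ/min
|Q| = 1160.6 kW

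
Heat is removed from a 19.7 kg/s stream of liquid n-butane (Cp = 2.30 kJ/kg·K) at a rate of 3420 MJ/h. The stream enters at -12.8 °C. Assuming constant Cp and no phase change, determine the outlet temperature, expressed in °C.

Q = 3420 MJ/h = 950 kJ/s
ΔT = Q/(ṁ·Cp) = 950/(19.7×2.30) = 20.967 K
T_out = -12.8 − 20.967 = -33.767 °C

T_out = -33.8 °C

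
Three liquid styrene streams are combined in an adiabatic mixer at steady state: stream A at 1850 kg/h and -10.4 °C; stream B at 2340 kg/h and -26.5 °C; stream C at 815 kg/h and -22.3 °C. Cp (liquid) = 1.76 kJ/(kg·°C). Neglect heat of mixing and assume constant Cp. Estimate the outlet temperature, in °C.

T_out = -19.9 °C

Energy balance with Q = 0: Σ ṁᵢCp,ᵢ(T_out − Tᵢ) = 0
T_out = Σ ṁᵢCp,ᵢTᵢ / Σ ṁᵢCp,ᵢ
      = -174990 / 8808.8 = -19.865 °C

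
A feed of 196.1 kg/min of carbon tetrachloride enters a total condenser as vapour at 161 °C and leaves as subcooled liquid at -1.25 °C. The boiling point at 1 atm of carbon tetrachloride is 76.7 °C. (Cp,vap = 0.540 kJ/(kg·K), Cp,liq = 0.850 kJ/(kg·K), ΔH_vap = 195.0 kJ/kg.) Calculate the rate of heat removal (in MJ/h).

vapour 161→76.7 °C: -45.522 kJ/kg
condensation at 76.7 °C: -195 kJ/kg
liquid 76.7→-1.25 °C: -66.258 kJ/kg
Δh = -45.522 + -195 + -66.258 = -306.78 kJ/kg
Q = ṁ·Δh = 196.1 kg/min × -306.78 kJ/kg = -60159 kJ/min
|Q| = 1002.7 kW = 3609.6 MJ/h

Q_c = 3610 MJ/h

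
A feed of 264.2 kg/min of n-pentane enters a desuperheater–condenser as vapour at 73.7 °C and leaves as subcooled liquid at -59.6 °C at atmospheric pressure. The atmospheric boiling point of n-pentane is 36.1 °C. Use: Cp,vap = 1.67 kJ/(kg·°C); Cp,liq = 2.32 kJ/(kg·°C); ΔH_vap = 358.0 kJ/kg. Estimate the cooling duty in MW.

Q_c = 2.83 MW

vapour 73.7→36.1 °C: -62.792 kJ/kg
condensation at 36.1 °C: -358 kJ/kg
liquid 36.1→-59.6 °C: -222.02 kJ/kg
Δh = -62.792 + -358 + -222.02 = -642.82 kJ/kg
Q = ṁ·Δh = 264.2 kg/min × -642.82 kJ/kg = -169830 kJ/min
|Q| = 2830.5 kW = 2.8305 MW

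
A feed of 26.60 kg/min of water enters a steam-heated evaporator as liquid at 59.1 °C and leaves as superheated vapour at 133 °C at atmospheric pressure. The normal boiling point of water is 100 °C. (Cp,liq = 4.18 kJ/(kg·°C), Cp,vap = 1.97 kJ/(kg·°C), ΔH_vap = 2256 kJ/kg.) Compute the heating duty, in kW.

liquid 59.1→100 °C: 170.96 kJ/kg
vaporisation at 100 °C: 2256 kJ/kg
vapour 100→133 °C: 65.01 kJ/kg
Δh = 170.96 + 2256 + 65.01 = 2492 kJ/kg
Q = ṁ·Δh = 26.60 kg/min × 2492 kJ/kg = 66286 kJ/min
|Q| = 1104.8 kW

Q = 1100 kW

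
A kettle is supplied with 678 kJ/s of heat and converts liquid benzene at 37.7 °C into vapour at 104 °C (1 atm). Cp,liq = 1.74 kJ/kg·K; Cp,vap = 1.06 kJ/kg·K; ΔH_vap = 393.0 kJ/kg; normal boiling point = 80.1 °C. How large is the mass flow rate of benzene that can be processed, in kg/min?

Δh = 1.74×(80.1−37.7) + 393.0 + 1.06×(104−80.1) = 492.11 kJ/kg
Q = 678 kJ/s = 678 kJ/s = 40680 kJ/min
ṁ = Q/Δh = 40680 / 492.11 = 82.664 kg/min

ṁ = 82.7 kg/min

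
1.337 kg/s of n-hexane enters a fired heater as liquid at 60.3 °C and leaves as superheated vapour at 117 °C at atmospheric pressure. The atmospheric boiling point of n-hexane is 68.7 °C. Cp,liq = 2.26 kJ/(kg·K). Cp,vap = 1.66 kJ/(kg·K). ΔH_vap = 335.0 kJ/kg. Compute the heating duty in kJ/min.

liquid 60.3→68.7 °C: 18.984 kJ/kg
vaporisation at 68.7 °C: 335 kJ/kg
vapour 68.7→117 °C: 80.178 kJ/kg
Δh = 18.984 + 335 + 80.178 = 434.16 kJ/kg
Q = ṁ·Δh = 1.337 kg/s × 434.16 kJ/kg = 580.47 kJ/s
|Q| = 580.47 kW = 34828 kJ/min

Q = 34800 kJ/min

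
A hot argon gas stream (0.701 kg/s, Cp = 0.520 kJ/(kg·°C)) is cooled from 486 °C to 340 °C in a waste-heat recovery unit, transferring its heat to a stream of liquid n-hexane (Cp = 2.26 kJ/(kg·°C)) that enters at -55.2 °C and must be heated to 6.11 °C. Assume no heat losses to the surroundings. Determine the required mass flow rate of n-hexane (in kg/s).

ṁ_c = 0.384 kg/s

Heat released by hot stream: Q = 0.701 × 0.520 × (486 − 340) = 53.22 kJ/s
Energy balance on cold side (adiabatic exchanger): Q = ṁ_c·Cp_c·(T_c,out − T_c,in)
ṁ_c = 53.22 / [2.26 × (6.11 − -55.2)] = 0.38409 kg/s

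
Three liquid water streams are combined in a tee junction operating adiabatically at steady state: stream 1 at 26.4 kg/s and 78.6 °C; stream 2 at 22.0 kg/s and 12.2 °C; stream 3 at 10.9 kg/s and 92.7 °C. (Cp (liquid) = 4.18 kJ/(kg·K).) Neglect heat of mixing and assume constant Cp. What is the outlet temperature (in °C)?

T_out = 56.6 °C

Energy balance with Q = 0: Σ ṁᵢCp,ᵢ(T_out − Tᵢ) = 0
T_out = Σ ṁᵢCp,ᵢTᵢ / Σ ṁᵢCp,ᵢ
      = 14019 / 247.87 = 56.558 °C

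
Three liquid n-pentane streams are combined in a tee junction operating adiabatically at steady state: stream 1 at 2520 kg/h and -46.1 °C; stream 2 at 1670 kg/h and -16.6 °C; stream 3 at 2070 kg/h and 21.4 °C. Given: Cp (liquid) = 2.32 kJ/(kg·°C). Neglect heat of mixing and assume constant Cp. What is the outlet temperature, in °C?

T_out = -15.9 °C

Adiabatic, steady state ⇒ Σ ṁᵢCp,ᵢ(T_out − Tᵢ) = 0
Σ ṁᵢCp,ᵢTᵢ = 2520×2.32×-46.1 + 1670×2.32×-16.6 + 2070×2.32×21.4 = -231060
Σ ṁᵢCp,ᵢ = 2520×2.32 + 1670×2.32 + 2070×2.32 = 14523
T_out = -231060 / 14523 = -15.91 °C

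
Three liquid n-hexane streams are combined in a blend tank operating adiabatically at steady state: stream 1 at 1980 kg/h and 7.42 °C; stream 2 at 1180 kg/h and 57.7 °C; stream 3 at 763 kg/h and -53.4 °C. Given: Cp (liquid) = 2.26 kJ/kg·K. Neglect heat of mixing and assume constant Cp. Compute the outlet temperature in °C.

Adiabatic, steady state ⇒ Σ ṁᵢCp,ᵢ(T_out − Tᵢ) = 0
Σ ṁᵢCp,ᵢTᵢ = 1980×2.26×7.42 + 1180×2.26×57.7 + 763×2.26×-53.4 = 94995
Σ ṁᵢCp,ᵢ = 1980×2.26 + 1180×2.26 + 763×2.26 = 8866
T_out = 94995 / 8866 = 10.715 °C

T_out = 10.7 °C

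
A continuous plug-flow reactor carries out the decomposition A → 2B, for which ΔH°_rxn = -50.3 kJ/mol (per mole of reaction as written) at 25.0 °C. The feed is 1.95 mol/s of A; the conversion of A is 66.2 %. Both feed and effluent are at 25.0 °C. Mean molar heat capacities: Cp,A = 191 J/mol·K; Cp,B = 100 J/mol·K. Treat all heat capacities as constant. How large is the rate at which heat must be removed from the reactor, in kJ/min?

Extent of reaction ξ = 0.662 × 1.95 = 1.2909 mol/s
Reaction term: ξ·ΔH°_rxn = 1.2909 × -50.3 = -64.932 kJ/s
Q = ΔH = -64.932 kJ/s = -64.932 kW
Heat removed = 3895.9 kJ/min

Q_out = 3900 kJ/min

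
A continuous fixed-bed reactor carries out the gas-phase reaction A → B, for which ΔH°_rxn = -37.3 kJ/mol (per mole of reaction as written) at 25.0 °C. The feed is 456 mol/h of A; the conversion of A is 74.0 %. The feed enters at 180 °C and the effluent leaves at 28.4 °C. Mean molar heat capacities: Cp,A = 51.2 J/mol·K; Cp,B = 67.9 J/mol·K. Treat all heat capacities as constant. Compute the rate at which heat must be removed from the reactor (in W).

Extent of reaction ξ = 0.740 × 456 = 337.44 mol/h
Reaction term: ξ·ΔH°_rxn = 337.44 × -37.3 = -12587 kJ/h
Sensible, feed 180→25 °C: -3618.8 kJ/h
Outlet flows (mol/h): A 118.56, B 337.44
Sensible, products 25→28.4 °C: 98.54 kJ/h
Q = ΔH = -16107 kJ/h = -4.4741 kW
Heat removed = 4474.1 W

Q_out = 4470 W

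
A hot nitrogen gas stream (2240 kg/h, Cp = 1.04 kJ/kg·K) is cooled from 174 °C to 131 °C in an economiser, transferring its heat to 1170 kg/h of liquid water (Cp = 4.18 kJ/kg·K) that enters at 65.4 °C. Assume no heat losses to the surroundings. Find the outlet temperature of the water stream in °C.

Heat released by hot stream: Q = 2240 × 1.04 × (174 − 131) = 100170 kJ/h
Energy balance on cold side (adiabatic exchanger): Q = ṁ_c·Cp_c·(T_c,out − T_c,in)
T_c,out = 65.4 + 100170/(1170 × 4.18) = 85.883 °C

T_c,out = 85.9 °C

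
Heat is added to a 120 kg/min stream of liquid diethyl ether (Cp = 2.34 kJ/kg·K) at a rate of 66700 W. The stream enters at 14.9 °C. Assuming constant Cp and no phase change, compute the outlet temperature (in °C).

Q = 66700 W = 4002 kJ/min
ΔT = Q/(ṁ·Cp) = 4002/(120×2.34) = 14.252 K
T_out = 14.9 + 14.252 = 29.152 °C

T_out = 29.2 °C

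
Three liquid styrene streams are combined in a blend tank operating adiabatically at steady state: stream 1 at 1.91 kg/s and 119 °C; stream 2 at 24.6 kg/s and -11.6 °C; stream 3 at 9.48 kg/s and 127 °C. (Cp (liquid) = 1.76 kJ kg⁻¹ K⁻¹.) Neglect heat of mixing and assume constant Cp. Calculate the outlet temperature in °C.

Energy balance with Q = 0: Σ ṁᵢCp,ᵢ(T_out − Tᵢ) = 0
T_out = Σ ṁᵢCp,ᵢTᵢ / Σ ṁᵢCp,ᵢ
      = 2016.8 / 63.342 = 31.839 °C

T_out = 31.8 °C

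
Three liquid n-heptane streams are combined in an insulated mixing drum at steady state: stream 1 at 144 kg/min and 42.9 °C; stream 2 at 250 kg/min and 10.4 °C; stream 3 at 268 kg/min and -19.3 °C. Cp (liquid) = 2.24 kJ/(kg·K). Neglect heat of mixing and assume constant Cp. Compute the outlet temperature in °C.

Energy balance with Q = 0: Σ ṁᵢCp,ᵢ(T_out − Tᵢ) = 0
T_out = Σ ṁᵢCp,ᵢTᵢ / Σ ṁᵢCp,ᵢ
      = 8075.6 / 1482.9 = 5.4459 °C

T_out = 5.45 °C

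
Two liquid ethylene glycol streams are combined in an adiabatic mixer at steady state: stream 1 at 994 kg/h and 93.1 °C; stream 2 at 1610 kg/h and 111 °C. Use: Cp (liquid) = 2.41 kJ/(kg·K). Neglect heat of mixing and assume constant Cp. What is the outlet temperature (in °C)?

T_out = 104 °C

Energy balance with Q = 0: Σ ṁᵢCp,ᵢ(T_out − Tᵢ) = 0
Σ ṁᵢCp,ᵢTᵢ = 994×2.41×93.1 + 1610×2.41×111 = 653720
Σ ṁᵢCp,ᵢ = 994×2.41 + 1610×2.41 = 6275.6
T_out = 653720 / 6275.6 = 104.17 °C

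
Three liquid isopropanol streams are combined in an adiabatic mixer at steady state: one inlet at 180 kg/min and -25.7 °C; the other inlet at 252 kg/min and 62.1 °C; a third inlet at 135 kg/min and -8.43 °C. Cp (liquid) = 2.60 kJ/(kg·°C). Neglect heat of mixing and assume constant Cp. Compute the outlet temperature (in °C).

T_out = 17.4 °C

Adiabatic, steady state ⇒ Σ ṁᵢCp,ᵢ(T_out − Tᵢ) = 0
T_out = Σ ṁᵢCp,ᵢTᵢ / Σ ṁᵢCp,ᵢ
      = 25701 / 1474.2 = 17.434 °C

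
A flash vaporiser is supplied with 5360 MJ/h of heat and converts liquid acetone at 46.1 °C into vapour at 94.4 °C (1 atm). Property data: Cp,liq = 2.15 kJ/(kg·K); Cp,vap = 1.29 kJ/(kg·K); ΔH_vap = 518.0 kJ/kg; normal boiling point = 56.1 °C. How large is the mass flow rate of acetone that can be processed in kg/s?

ṁ = 2.53 kg/s

Δh = 2.15×(56.1−46.1) + 518.0 + 1.29×(94.4−56.1) = 588.91 kJ/kg
Q = 5360 MJ/h = 1488.9 kJ/s = 1488.9 kJ/s
ṁ = Q/Δh = 1488.9 / 588.91 = 2.5282 kg/s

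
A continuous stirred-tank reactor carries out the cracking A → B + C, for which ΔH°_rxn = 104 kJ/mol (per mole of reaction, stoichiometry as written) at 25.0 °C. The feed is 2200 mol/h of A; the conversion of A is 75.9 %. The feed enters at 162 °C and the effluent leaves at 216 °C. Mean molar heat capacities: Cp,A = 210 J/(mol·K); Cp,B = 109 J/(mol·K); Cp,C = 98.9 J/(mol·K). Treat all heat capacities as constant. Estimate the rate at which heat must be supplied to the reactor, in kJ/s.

Q_in = 55.0 kJ/s

Extent of reaction ξ = 0.759 × 2200 = 1669.8 mol/h
Reaction term: ξ·ΔH°_rxn = 1669.8 × 104 = 173660 kJ/h
Sensible, feed 162→25 °C: -63294 kJ/h
Outlet flows (mol/h): A 530.2, B 1669.8, C 1669.8
Sensible, products 25→216 °C: 87572 kJ/h
Q = ΔH = 197940 kJ/h = 54.983 kW
Heat supplied = 54.983 kJ/s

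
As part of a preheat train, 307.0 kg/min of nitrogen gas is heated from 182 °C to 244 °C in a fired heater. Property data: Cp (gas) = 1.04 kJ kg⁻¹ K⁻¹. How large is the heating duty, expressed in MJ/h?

Q = 1190 MJ/h

Q = ṁ·Cp·ΔT = 307.0 × 1.04 × (244 − 182) = 19795 kJ/min
Converting: 19795 / 60 s = 329.92 kW
Heating duty = 1187.7 MJ/h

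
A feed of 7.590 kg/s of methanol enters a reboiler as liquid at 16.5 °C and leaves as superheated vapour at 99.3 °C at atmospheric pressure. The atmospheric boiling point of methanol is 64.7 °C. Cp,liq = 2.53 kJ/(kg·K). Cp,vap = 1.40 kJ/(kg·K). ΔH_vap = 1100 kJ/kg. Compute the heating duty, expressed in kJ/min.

Q = 579000 kJ/min

liquid 16.5→64.7 °C: 121.95 kJ/kg
vaporisation at 64.7 °C: 1100 kJ/kg
vapour 64.7→99.3 °C: 48.44 kJ/kg
Δh = 121.95 + 1100 + 48.44 = 1270.4 kJ/kg
Q = ṁ·Δh = 7.590 kg/s × 1270.4 kJ/kg = 9642.2 kJ/s
|Q| = 9642.2 kW = 578530 kJ/min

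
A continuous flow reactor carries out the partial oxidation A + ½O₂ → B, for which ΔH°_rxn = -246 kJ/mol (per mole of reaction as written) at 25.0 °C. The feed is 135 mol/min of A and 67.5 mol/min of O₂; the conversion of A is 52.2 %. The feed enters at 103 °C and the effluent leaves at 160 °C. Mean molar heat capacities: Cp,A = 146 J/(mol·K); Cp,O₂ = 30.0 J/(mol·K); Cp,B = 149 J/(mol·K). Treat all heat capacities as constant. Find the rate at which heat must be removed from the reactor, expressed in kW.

Extent of reaction ξ = 0.522 × 135 = 70.47 mol/min
Reaction term: ξ·ΔH°_rxn = 70.47 × -246 = -17336 kJ/min
Sensible, feed 103→25 °C: -1695.3 kJ/min
Outlet flows (mol/min): A 64.53, O₂ 32.265, B 70.47
Sensible, products 25→160 °C: 2820.1 kJ/min
Q = ΔH = -16211 kJ/min = -270.18 kW
Heat removed = 270.18 kW

Q_out = 270 kW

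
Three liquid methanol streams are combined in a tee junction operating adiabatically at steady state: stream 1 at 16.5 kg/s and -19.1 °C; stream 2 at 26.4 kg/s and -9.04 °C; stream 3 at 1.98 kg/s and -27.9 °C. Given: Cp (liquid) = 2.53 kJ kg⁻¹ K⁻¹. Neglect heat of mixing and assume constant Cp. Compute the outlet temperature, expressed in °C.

T_out = -13.6 °C

No heat crosses the boundary, so H_out = H_in.
Σ ṁᵢCp,ᵢTᵢ = 16.5×2.53×-19.1 + 26.4×2.53×-9.04 + 1.98×2.53×-27.9 = -1540.9
Σ ṁᵢCp,ᵢ = 16.5×2.53 + 26.4×2.53 + 1.98×2.53 = 113.55
T_out = -1540.9 / 113.55 = -13.571 °C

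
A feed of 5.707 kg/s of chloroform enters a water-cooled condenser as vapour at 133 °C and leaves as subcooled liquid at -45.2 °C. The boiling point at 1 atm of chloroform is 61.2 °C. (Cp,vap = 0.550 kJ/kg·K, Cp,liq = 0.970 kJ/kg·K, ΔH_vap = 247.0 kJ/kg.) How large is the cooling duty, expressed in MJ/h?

Q_c = 8010 MJ/h

vapour 133→61.2 °C: -39.49 kJ/kg
condensation at 61.2 °C: -247 kJ/kg
liquid 61.2→-45.2 °C: -103.21 kJ/kg
Δh = -39.49 + -247 + -103.21 = -389.7 kJ/kg
Q = ṁ·Δh = 5.707 kg/s × -389.7 kJ/kg = -2224 kJ/s
|Q| = 2224 kW = 8006.4 MJ/h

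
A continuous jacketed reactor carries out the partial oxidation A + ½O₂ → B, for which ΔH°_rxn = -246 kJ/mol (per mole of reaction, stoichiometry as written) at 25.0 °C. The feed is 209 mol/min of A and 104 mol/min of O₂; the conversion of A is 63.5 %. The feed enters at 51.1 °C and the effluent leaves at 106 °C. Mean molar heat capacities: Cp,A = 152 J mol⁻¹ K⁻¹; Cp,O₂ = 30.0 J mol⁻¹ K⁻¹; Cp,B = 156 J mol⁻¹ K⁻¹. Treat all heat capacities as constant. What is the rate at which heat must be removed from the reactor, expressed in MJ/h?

Extent of reaction ξ = 0.635 × 209 = 132.72 mol/min
Reaction term: ξ·ΔH°_rxn = 132.72 × -246 = -32648 kJ/min
Sensible, feed 51.1→25 °C: -910.58 kJ/min
Outlet flows (mol/min): A 76.285, O₂ 37.642, B 132.72
Sensible, products 25→106 °C: 2707.7 kJ/min
Q = ΔH = -30851 kJ/min = -514.18 kW
Heat removed = 1851 MJ/h

Q_out = 1850 MJ/h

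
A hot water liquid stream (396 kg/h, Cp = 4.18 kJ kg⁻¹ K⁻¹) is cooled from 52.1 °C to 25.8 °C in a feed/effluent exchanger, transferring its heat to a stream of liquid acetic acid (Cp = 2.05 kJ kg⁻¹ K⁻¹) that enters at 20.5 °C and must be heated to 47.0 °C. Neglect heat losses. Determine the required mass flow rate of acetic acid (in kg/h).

Heat released by hot stream: Q = 396 × 4.18 × (52.1 − 25.8) = 43534 kJ/h
Energy balance on cold side (adiabatic exchanger): Q = ṁ_c·Cp_c·(T_c,out − T_c,in)
ṁ_c = 43534 / [2.05 × (47.0 − 20.5)] = 801.36 kg/h

ṁ_c = 801 kg/h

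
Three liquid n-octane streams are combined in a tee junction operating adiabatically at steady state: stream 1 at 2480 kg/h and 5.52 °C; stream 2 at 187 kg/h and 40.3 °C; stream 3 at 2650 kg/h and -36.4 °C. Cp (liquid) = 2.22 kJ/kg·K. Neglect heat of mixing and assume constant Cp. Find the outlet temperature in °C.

T_out = -14.1 °C

Energy balance with Q = 0: Σ ṁᵢCp,ᵢ(T_out − Tᵢ) = 0
Σ ṁᵢCp,ᵢTᵢ = 2480×2.22×5.52 + 187×2.22×40.3 + 2650×2.22×-36.4 = -167020
Σ ṁᵢCp,ᵢ = 2480×2.22 + 187×2.22 + 2650×2.22 = 11804
T_out = -167020 / 11804 = -14.15 °C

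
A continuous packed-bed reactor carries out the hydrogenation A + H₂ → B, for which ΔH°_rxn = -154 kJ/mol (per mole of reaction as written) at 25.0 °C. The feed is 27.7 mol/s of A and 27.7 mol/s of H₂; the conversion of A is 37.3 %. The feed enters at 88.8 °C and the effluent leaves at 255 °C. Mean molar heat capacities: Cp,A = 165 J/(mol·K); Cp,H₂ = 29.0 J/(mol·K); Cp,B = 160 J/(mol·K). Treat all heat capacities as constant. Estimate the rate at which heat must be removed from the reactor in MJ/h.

Extent of reaction ξ = 0.373 × 27.7 = 10.332 mol/s
Reaction term: ξ·ΔH°_rxn = 10.332 × -154 = -1591.1 kJ/s
Sensible, feed 88.8→25 °C: -342.85 kJ/s
Outlet flows (mol/s): A 17.368, H₂ 17.368, B 10.332
Sensible, products 25→255 °C: 1155.2 kJ/s
Q = ΔH = -778.81 kJ/s = -778.81 kW
Heat removed = 2803.7 MJ/h

Q_out = 2800 MJ/h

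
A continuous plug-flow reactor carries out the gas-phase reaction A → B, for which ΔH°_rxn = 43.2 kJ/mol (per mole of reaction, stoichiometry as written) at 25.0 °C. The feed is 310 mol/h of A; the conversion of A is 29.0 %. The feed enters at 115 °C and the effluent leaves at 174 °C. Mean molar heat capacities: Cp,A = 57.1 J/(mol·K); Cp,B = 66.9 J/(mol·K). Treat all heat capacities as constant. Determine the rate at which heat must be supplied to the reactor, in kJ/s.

Extent of reaction ξ = 0.290 × 310 = 89.9 mol/h
Reaction term: ξ·ΔH°_rxn = 89.9 × 43.2 = 3883.7 kJ/h
Sensible, feed 115→25 °C: -1593.1 kJ/h
Outlet flows (mol/h): A 220.1, B 89.9
Sensible, products 25→174 °C: 2768.7 kJ/h
Q = ΔH = 5059.3 kJ/h = 1.4054 kW
Heat supplied = 1.4054 kJ/s

Q_in = 1.41 kJ/s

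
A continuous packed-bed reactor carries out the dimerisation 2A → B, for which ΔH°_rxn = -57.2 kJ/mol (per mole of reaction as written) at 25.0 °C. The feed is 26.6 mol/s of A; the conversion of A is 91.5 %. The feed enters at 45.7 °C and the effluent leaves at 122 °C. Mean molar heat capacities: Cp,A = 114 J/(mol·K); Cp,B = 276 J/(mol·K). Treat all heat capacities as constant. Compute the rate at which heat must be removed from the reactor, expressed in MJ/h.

Extent of reaction ξ = 0.915 × 26.6 / 2 = 12.17 mol/s
Reaction term: ξ·ΔH°_rxn = 12.17 × -57.2 = -696.1 kJ/s
Sensible, feed 45.7→25 °C: -62.771 kJ/s
Outlet flows (mol/s): A 2.261, B 12.17
Sensible, products 25→122 °C: 350.8 kJ/s
Q = ΔH = -408.06 kJ/s = -408.06 kW
Heat removed = 1469 MJ/h

Q_out = 1470 MJ/h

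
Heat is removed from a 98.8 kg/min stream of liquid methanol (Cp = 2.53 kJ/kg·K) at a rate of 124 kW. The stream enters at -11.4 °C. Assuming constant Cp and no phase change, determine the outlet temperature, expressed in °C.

T_out = -41.2 °C

Q = 124 kW = 7440 kJ/min
ΔT = Q/(ṁ·Cp) = 7440/(98.8×2.53) = 29.764 K
T_out = -11.4 − 29.764 = -41.164 °C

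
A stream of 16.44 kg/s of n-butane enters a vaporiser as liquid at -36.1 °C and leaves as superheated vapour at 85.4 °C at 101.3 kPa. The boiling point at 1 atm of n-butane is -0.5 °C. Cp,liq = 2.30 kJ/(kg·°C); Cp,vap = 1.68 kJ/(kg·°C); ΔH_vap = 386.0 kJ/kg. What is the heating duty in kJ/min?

Q = 604000 kJ/min

liquid -36.1→-0.5 °C: 81.88 kJ/kg
vaporisation at -0.5 °C: 386 kJ/kg
vapour -0.5→85.4 °C: 144.31 kJ/kg
Δh = 81.88 + 386 + 144.31 = 612.19 kJ/kg
Q = ṁ·Δh = 16.44 kg/s × 612.19 kJ/kg = 10064 kJ/s
|Q| = 10064 kW = 603870 kJ/min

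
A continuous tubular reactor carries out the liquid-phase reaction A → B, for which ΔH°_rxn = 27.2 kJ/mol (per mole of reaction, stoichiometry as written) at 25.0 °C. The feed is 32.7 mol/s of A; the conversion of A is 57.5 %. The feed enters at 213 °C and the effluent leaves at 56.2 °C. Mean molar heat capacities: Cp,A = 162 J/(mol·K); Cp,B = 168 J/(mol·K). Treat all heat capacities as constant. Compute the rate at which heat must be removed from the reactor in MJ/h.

Q_out = 1140 MJ/h

Extent of reaction ξ = 0.575 × 32.7 = 18.802 mol/s
Reaction term: ξ·ΔH°_rxn = 18.802 × 27.2 = 511.43 kJ/s
Sensible, feed 213→25 °C: -995.91 kJ/s
Outlet flows (mol/s): A 13.898, B 18.802
Sensible, products 25→56.2 °C: 168.8 kJ/s
Q = ΔH = -315.68 kJ/s = -315.68 kW
Heat removed = 1136.5 MJ/h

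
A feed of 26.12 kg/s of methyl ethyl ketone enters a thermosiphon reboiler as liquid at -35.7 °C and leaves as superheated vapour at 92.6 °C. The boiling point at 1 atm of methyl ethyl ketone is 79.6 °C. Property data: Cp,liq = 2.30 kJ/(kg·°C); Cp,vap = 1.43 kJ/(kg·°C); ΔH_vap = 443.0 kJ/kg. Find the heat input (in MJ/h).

liquid -35.7→79.6 °C: 265.19 kJ/kg
vaporisation at 79.6 °C: 443 kJ/kg
vapour 79.6→92.6 °C: 18.59 kJ/kg
Δh = 265.19 + 443 + 18.59 = 726.78 kJ/kg
Q = ṁ·Δh = 26.12 kg/s × 726.78 kJ/kg = 18983 kJ/s
|Q| = 18983 kW = 68341 MJ/h

Q = 68300 MJ/h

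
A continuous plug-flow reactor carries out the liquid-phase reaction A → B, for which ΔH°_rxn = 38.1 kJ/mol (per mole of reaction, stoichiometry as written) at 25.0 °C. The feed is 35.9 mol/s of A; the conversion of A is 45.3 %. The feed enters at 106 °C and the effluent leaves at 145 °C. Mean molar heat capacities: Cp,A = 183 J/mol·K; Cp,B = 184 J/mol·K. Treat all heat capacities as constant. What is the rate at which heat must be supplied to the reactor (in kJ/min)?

Q_in = 52700 kJ/min

Extent of reaction ξ = 0.453 × 35.9 = 16.263 mol/s
Reaction term: ξ·ΔH°_rxn = 16.263 × 38.1 = 619.61 kJ/s
Sensible, feed 106→25 °C: -532.15 kJ/s
Outlet flows (mol/s): A 19.637, B 16.263
Sensible, products 25→145 °C: 790.32 kJ/s
Q = ΔH = 877.78 kJ/s = 877.78 kW
Heat supplied = 52667 kJ/min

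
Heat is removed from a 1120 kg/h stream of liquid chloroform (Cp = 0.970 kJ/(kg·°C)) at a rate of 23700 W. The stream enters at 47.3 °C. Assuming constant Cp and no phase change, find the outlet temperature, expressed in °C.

Q = 23700 W = 85320 kJ/h
ΔT = Q/(ṁ·Cp) = 85320/(1120×0.970) = 78.535 K
T_out = 47.3 − 78.535 = -31.235 °C

T_out = -31.2 °C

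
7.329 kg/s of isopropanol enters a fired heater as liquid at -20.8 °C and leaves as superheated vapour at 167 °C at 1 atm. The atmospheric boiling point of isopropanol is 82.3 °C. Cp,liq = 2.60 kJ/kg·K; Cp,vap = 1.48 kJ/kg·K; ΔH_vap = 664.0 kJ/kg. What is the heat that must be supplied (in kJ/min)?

liquid -20.8→82.3 °C: 268.06 kJ/kg
vaporisation at 82.3 °C: 664 kJ/kg
vapour 82.3→167 °C: 125.36 kJ/kg
Δh = 268.06 + 664 + 125.36 = 1057.4 kJ/kg
Q = ṁ·Δh = 7.329 kg/s × 1057.4 kJ/kg = 7749.8 kJ/s
|Q| = 7749.8 kW = 464990 kJ/min

Q = 465000 kJ/min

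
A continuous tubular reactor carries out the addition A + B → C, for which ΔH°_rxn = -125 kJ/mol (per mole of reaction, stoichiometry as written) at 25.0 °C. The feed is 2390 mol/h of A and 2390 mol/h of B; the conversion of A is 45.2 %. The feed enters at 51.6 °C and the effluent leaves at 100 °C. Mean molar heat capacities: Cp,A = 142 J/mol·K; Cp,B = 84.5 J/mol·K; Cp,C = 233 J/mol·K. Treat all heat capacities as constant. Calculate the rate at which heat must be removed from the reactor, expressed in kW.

Q_out = 30.1 kW

Extent of reaction ξ = 0.452 × 2390 = 1080.3 mol/h
Reaction term: ξ·ΔH°_rxn = 1080.3 × -125 = -135040 kJ/h
Sensible, feed 51.6→25 °C: -14400 kJ/h
Outlet flows (mol/h): A 1309.7, B 1309.7, C 1080.3
Sensible, products 25→100 °C: 41127 kJ/h
Q = ΔH = -108310 kJ/h = -30.085 kW
Heat removed = 30.085 kW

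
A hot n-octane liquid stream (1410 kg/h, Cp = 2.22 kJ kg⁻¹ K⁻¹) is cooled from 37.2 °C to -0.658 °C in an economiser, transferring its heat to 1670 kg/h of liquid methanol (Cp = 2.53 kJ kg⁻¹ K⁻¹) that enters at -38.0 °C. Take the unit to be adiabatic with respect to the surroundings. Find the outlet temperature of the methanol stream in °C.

Heat released by hot stream: Q = 1410 × 2.22 × (37.2 − -0.658) = 118500 kJ/h
Energy balance on cold side (adiabatic exchanger): Q = ṁ_c·Cp_c·(T_c,out − T_c,in)
T_c,out = -38.0 + 118500/(1670 × 2.53) = -9.9526 °C

T_c,out = -9.95 °C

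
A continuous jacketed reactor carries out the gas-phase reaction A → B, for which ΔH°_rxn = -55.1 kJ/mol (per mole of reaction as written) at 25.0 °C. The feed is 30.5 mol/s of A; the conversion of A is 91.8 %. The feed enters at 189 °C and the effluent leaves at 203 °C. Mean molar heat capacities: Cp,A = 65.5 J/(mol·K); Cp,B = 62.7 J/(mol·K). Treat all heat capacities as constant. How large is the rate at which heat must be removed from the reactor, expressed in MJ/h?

Q_out = 5500 MJ/h

Extent of reaction ξ = 0.918 × 30.5 = 27.999 mol/s
Reaction term: ξ·ΔH°_rxn = 27.999 × -55.1 = -1542.7 kJ/s
Sensible, feed 189→25 °C: -327.63 kJ/s
Outlet flows (mol/s): A 2.501, B 27.999
Sensible, products 25→203 °C: 341.64 kJ/s
Q = ΔH = -1528.7 kJ/s = -1528.7 kW
Heat removed = 5503.4 MJ/h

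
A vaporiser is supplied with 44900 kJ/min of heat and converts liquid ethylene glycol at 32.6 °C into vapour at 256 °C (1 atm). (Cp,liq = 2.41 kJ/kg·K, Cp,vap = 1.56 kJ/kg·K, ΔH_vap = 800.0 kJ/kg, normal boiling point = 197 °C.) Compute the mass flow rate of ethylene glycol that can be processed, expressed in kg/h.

Δh = 2.41×(197−32.6) + 800.0 + 1.56×(256−197) = 1288.2 kJ/kg
Q = 44900 kJ/min = 748.33 kJ/s = 2.694e+06 kJ/h
ṁ = Q/Δh = 2.694e+06 / 1288.2 = 2091.2 kg/h

ṁ = 2090 kg/h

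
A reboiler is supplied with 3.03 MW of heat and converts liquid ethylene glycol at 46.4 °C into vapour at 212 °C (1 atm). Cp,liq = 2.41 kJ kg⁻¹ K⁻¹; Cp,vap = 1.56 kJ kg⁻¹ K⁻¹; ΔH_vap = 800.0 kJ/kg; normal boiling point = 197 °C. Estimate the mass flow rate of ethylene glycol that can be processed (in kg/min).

Δh = 2.41×(197−46.4) + 800.0 + 1.56×(212−197) = 1186.3 kJ/kg
Q = 3.03 MW = 3030 kJ/s = 181800 kJ/min
ṁ = Q/Δh = 181800 / 1186.3 = 153.24 kg/min

ṁ = 153 kg/min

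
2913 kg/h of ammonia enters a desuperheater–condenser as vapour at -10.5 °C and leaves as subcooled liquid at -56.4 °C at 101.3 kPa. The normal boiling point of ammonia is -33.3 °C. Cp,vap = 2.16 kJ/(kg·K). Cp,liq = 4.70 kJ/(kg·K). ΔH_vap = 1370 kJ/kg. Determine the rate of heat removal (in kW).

vapour -10.5→-33.3 °C: -49.248 kJ/kg
condensation at -33.3 °C: -1370 kJ/kg
liquid -33.3→-56.4 °C: -108.57 kJ/kg
Δh = -49.248 + -1370 + -108.57 = -1527.8 kJ/kg
Q = ṁ·Δh = 2913 kg/h × -1527.8 kJ/kg = -4.4505e+06 kJ/h
|Q| = 1236.3 kW

Q_c = 1240 kW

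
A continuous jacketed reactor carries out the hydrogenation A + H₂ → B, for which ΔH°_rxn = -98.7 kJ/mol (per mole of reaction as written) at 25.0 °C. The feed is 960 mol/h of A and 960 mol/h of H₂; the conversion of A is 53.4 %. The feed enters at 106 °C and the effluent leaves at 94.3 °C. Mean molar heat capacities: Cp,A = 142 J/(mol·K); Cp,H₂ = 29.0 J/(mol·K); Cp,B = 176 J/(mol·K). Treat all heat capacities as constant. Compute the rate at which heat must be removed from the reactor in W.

Q_out = 14500 W

Extent of reaction ξ = 0.534 × 960 = 512.64 mol/h
Reaction term: ξ·ΔH°_rxn = 512.64 × -98.7 = -50598 kJ/h
Sensible, feed 106→25 °C: -13297 kJ/h
Outlet flows (mol/h): A 447.36, H₂ 447.36, B 512.64
Sensible, products 25→94.3 °C: 11554 kJ/h
Q = ΔH = -52341 kJ/h = -14.539 kW
Heat removed = 14539 W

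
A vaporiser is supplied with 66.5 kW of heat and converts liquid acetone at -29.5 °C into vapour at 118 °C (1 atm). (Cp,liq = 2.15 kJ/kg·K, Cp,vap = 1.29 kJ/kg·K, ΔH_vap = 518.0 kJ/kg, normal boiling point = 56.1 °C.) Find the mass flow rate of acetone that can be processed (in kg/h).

Δh = 2.15×(56.1−-29.5) + 518.0 + 1.29×(118−56.1) = 781.89 kJ/kg
Q = 66.5 kW = 66.5 kJ/s = 239400 kJ/h
ṁ = Q/Δh = 239400 / 781.89 = 306.18 kg/h

ṁ = 306 kg/h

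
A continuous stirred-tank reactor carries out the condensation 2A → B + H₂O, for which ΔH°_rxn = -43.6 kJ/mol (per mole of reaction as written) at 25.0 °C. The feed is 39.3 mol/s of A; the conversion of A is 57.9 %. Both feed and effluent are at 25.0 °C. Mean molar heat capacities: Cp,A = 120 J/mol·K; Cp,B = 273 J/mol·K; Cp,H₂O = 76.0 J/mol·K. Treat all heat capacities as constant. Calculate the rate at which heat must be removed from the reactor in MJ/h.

Q_out = 1790 MJ/h

Extent of reaction ξ = 0.579 × 39.3 / 2 = 11.377 mol/s
Reaction term: ξ·ΔH°_rxn = 11.377 × -43.6 = -496.05 kJ/s
Q = ΔH = -496.05 kJ/s = -496.05 kW
Heat removed = 1785.8 MJ/h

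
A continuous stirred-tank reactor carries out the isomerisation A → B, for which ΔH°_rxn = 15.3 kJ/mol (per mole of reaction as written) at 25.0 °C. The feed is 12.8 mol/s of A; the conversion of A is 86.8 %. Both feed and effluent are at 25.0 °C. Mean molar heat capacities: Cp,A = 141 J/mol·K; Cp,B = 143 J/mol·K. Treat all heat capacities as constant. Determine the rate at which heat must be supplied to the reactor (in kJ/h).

Q_in = 612000 kJ/h

Extent of reaction ξ = 0.868 × 12.8 = 11.11 mol/s
Reaction term: ξ·ΔH°_rxn = 11.11 × 15.3 = 169.99 kJ/s
Q = ΔH = 169.99 kJ/s = 169.99 kW
Heat supplied = 611960 kJ/h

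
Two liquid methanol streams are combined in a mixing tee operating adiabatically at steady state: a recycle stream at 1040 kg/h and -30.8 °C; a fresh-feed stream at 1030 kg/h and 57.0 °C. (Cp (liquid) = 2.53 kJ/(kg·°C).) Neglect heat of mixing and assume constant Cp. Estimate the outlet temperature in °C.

T_out = 12.9 °C

No heat crosses the boundary, so H_out = H_in.
Σ ṁᵢCp,ᵢTᵢ = 1040×2.53×-30.8 + 1030×2.53×57.0 = 67495
Σ ṁᵢCp,ᵢ = 1040×2.53 + 1030×2.53 = 5237.1
T_out = 67495 / 5237.1 = 12.888 °C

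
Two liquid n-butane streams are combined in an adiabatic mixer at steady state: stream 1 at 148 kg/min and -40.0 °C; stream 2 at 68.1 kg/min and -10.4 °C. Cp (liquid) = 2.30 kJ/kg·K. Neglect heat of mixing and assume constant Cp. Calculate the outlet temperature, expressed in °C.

Adiabatic, steady state ⇒ Σ ṁᵢCp,ᵢ(T_out − Tᵢ) = 0
T_out = Σ ṁᵢCp,ᵢTᵢ / Σ ṁᵢCp,ᵢ
      = -15245 / 497.03 = -30.672 °C

T_out = -30.7 °C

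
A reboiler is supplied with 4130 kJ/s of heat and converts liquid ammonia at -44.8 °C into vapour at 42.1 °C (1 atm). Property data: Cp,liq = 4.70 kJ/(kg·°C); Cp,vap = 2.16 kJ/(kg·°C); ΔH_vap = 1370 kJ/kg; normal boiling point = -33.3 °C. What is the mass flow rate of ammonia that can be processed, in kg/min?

ṁ = 156 kg/min

Δh = 4.70×(-33.3−-44.8) + 1370 + 2.16×(42.1−-33.3) = 1586.9 kJ/kg
Q = 4130 kJ/s = 4130 kJ/s = 247800 kJ/min
ṁ = Q/Δh = 247800 / 1586.9 = 156.15 kg/min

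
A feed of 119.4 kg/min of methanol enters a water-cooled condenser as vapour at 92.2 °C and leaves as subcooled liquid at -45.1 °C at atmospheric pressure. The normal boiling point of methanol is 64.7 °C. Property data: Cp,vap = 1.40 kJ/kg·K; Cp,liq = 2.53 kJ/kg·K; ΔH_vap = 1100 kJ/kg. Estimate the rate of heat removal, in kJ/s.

vapour 92.2→64.7 °C: -38.5 kJ/kg
condensation at 64.7 °C: -1100 kJ/kg
liquid 64.7→-45.1 °C: -277.79 kJ/kg
Δh = -38.5 + -1100 + -277.79 = -1416.3 kJ/kg
Q = ṁ·Δh = 119.4 kg/min × -1416.3 kJ/kg = -169110 kJ/min
|Q| = 2818.4 kW

Q_c = 2820 kJ/s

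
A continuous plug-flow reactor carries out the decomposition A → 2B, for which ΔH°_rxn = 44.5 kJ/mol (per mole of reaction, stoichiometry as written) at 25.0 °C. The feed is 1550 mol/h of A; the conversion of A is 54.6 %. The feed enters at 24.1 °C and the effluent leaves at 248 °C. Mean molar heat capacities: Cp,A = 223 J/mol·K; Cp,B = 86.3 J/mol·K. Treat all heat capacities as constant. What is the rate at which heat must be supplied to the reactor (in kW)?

Extent of reaction ξ = 0.546 × 1550 = 846.3 mol/h
Reaction term: ξ·ΔH°_rxn = 846.3 × 44.5 = 37660 kJ/h
Sensible, feed 24.1→25 °C: 311.08 kJ/h
Outlet flows (mol/h): A 703.7, B 1692.6
Sensible, products 25→248 °C: 67568 kJ/h
Q = ΔH = 105540 kJ/h = 29.317 kW
Heat supplied = 29.317 kW

Q_in = 29.3 kW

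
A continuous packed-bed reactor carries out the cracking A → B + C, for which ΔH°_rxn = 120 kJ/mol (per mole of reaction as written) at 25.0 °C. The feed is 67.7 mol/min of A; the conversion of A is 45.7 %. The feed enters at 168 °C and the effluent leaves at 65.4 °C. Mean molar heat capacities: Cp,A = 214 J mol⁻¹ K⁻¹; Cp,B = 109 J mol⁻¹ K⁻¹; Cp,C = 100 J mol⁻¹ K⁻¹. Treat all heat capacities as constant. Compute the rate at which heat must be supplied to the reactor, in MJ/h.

Q_in = 133 MJ/h

Extent of reaction ξ = 0.457 × 67.7 = 30.939 mol/min
Reaction term: ξ·ΔH°_rxn = 30.939 × 120 = 3712.7 kJ/min
Sensible, feed 168→25 °C: -2071.8 kJ/min
Outlet flows (mol/min): A 36.761, B 30.939, C 30.939
Sensible, products 25→65.4 °C: 579.06 kJ/min
Q = ΔH = 2220 kJ/min = 37 kW
Heat supplied = 133.2 MJ/h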